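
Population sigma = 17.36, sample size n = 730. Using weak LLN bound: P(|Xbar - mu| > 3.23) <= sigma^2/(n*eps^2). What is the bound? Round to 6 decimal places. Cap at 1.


bound = min(1, sigma^2/(n*eps^2))
sigma^2 = 17.36^2 = 301.3696
n*eps^2 = 730 * 3.23^2 = 730 * 10.4329 = 7616.017
sigma^2/(n*eps^2) = 301.3696 / 7616.017 ≈ 0.03957050

0.039570


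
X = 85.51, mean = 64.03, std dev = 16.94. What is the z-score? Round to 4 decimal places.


z = (X - mu) / sigma
X - mu = 85.51 - 64.03 = 21.48
z = 21.48 / 16.94 = 1074/847 ≈ 1.268005

1.2680


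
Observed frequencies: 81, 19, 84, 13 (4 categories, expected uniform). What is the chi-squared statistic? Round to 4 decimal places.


chi2 = sum((O-E)^2/E), E = total/4
total = 197, E = 197/4 = 49.25
(81 - 49.25)^2 / 49.25 = 1008.0625 / 49.25 = 16129/788 ≈ 20.468274
(19 - 49.25)^2 / 49.25 = 915.0625 / 49.25 = 14641/788 ≈ 18.579949
(84 - 49.25)^2 / 49.25 = 1207.5625 / 49.25 = 19321/788 ≈ 24.519036
(13 - 49.25)^2 / 49.25 = 1314.0625 / 49.25 = 21025/788 ≈ 26.681472
chi2 = 17779/197 ≈ 90.248731

90.2487


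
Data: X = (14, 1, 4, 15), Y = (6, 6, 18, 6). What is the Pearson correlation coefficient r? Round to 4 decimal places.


r = sum((xi-xbar)(yi-ybar)) / sqrt(sum((xi-xbar)^2) * sum((yi-ybar)^2))
n = 4, xbar = 34/4 = 8.5, ybar = 36/4 = 9
Sxy = sum((xi-xbar)(yi-ybar)) = -54
Sxx = sum((xi-xbar)^2) = 149
Syy = sum((yi-ybar)^2) = 108
sqrt(Sxx*Syy) ≈ 126.854247
r = Sxy / sqrt(Sxx*Syy) = -54 / 126.854247 ≈ -0.425685

-0.4257


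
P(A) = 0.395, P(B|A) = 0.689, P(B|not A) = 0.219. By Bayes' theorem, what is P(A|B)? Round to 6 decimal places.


P(A|B) = P(B|A)*P(A) / P(B), P(B) = P(B|A)*P(A) + P(B|not A)*P(not A)
P(B|A)*P(A) = 0.689 * 0.395 = 0.272155
P(B|not A)*P(not A) = 0.219 * 0.605 = 0.132495
P(B) = 0.272155 + 0.132495 = 0.40465
P(A|B) = 0.272155 / 0.40465 ≈ 0.67256889

0.672569


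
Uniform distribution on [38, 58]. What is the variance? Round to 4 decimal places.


Var = (b-a)^2 / 12
(b-a)^2 = (58 - 38)^2 = 400
Var = 400/12 ≈ 33.333333

33.3333


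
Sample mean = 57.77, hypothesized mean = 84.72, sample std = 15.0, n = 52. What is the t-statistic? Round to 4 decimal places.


t = (xbar - mu0) / (s/sqrt(n))
xbar - mu0 = 57.77 - 84.72 = -26.95
sqrt(52) ≈ 7.21110255
s/sqrt(n) = 15.0 / 7.21110255 ≈ 2.08012574
t = -26.95 / 2.08012574 ≈ -12.955948

-12.9559


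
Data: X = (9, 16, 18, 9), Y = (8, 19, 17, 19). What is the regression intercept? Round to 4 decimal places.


a = ybar - b*xbar, where b = sum((xi-xbar)(yi-ybar)) / sum((xi-xbar)^2)
n = 4, xbar = 52/4 = 13, ybar = 63/4 = 15.75
Sxy = sum((xi-xbar)(yi-ybar)) = 34
Sxx = sum((xi-xbar)^2) = 66
b = Sxy / Sxx = 17/33 ≈ 0.515152
a = 15.75 - 0.515152 * 13 = 1195/132 ≈ 9.053030

9.0530


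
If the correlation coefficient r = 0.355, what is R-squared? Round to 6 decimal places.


R^2 = r^2 = (0.355)^2 = 0.126025

0.126025


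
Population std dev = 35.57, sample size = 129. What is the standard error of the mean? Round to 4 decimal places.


SE = sigma / sqrt(n)
sqrt(129) ≈ 11.357817
SE = 35.57 / 11.357817 ≈ 3.131764

3.1318


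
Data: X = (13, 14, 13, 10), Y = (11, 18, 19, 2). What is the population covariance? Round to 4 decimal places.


Cov = (1/n)*sum((xi-xbar)(yi-ybar))
n = 4, xbar = 50/4 = 12.5, ybar = 50/4 = 12.5
sum((xi-xbar)(yi-ybar)) = 37
Cov = 37 / 4 = 9.25

9.2500


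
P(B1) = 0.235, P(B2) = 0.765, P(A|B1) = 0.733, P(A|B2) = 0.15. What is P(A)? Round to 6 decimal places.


P(A) = P(A|B1)*P(B1) + P(A|B2)*P(B2)
P(A|B1)*P(B1) = 0.733 * 0.235 = 0.172255
P(A|B2)*P(B2) = 0.15 * 0.765 = 0.11475
P(A) = 0.172255 + 0.11475 = 0.287005

0.287005


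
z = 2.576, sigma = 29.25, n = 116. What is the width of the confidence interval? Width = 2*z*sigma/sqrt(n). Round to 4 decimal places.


width = 2*z*sigma/sqrt(n)
2*z*sigma = 2 * 2.576 * 29.25 = 150.696
sqrt(116) ≈ 10.770330
width = 150.696 / 10.770330 ≈ 13.991772

13.9918


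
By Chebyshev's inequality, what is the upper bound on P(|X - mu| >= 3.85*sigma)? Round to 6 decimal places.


P <= 1/k^2
k^2 = 3.85^2 = 14.8225
1/k^2 = 1 / 14.8225 = 400/5929 ≈ 0.06746500

0.067465


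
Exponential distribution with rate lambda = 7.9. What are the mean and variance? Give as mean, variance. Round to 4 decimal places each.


mean = 1/lam, var = 1/lam^2
mean = 1 / 7.9 = 10/79 ≈ 0.126582
lam^2 = 7.9^2 = 62.41
var = 1 / 62.41 = 100/6241 ≈ 0.016023

0.1266, 0.0160


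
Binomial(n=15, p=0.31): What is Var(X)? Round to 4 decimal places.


Var = n*p*(1-p) = 15 * 0.31 * 0.69 = 3.2085

3.2085


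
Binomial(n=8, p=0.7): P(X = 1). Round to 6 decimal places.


P = C(n,k) * p^k * (1-p)^(n-k)
C(8,1) = 8
p^k = 0.7^1 = 0.7
(1-p)^(n-k) = 0.3^7 = 0.0002187
P = 8 * 0.7 * 0.0002187 ≈ 0.001225

0.001225


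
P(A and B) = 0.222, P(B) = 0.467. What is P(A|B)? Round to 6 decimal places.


P(A|B) = P(A and B) / P(B) = 0.222 / 0.467 = 222/467 ≈ 0.47537473

0.475375


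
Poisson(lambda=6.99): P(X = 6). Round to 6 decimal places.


P = e^(-lam) * lam^k / k!
e^(-6.99) ≈ 0.0009210465
lam^k = 6.99^6 ≈ 116644.174647
k! = 6! = 720
P = 0.0009210465 * 116644.174647 / 720 ≈ 0.149215

0.149215


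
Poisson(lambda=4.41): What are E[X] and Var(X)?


E[X] = Var(X) = lambda = 4.41

4.41, 4.41


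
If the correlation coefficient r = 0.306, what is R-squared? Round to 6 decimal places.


R^2 = r^2 = (0.306)^2 = 0.093636

0.093636


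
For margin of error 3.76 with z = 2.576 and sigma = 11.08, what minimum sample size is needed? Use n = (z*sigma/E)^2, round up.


z*sigma/E = 2.576 * 11.08 / 3.76 = 44597/5875 ≈ 7.590979
(z*sigma/E)^2 ≈ 57.622958
round up: n = 58

58


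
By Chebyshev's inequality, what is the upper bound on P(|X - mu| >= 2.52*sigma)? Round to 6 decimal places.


P <= 1/k^2
k^2 = 2.52^2 = 6.3504
1/k^2 = 1 / 6.3504 = 625/3969 ≈ 0.15747040

0.157470


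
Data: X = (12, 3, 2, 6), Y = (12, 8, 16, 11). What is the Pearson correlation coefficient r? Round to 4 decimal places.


r = sum((xi-xbar)(yi-ybar)) / sqrt(sum((xi-xbar)^2) * sum((yi-ybar)^2))
n = 4, xbar = 23/4 = 5.75, ybar = 47/4 = 11.75
Sxy = sum((xi-xbar)(yi-ybar)) = -4.25
Sxx = sum((xi-xbar)^2) = 60.75
Syy = sum((yi-ybar)^2) = 32.75
sqrt(Sxx*Syy) ≈ 44.604512
r = Sxy / sqrt(Sxx*Syy) = -4.25 / 44.604512 ≈ -0.095282

-0.0953


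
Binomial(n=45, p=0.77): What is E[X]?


E[X] = n*p = 45 * 0.77 = 34.65

34.65


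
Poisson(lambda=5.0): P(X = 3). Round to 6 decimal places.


P = e^(-lam) * lam^k / k!
e^(-5.0) ≈ 0.006737947
lam^k = 5.0^3 = 125
k! = 3! = 6
P = 0.006737947 * 125 / 6 ≈ 0.140374

0.140374


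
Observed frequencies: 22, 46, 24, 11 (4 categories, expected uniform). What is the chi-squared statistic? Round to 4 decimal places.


chi2 = sum((O-E)^2/E), E = total/4
total = 103, E = 103/4 = 25.75
(22 - 25.75)^2 / 25.75 = 14.0625 / 25.75 = 225/412 ≈ 0.546117
(46 - 25.75)^2 / 25.75 = 410.0625 / 25.75 = 6561/412 ≈ 15.924757
(24 - 25.75)^2 / 25.75 = 3.0625 / 25.75 = 49/412 ≈ 0.118932
(11 - 25.75)^2 / 25.75 = 217.5625 / 25.75 = 3481/412 ≈ 8.449029
chi2 = 2579/103 ≈ 25.038835

25.0388


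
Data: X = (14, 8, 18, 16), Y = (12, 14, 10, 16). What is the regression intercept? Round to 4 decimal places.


a = ybar - b*xbar, where b = sum((xi-xbar)(yi-ybar)) / sum((xi-xbar)^2)
n = 4, xbar = 56/4 = 14, ybar = 52/4 = 13
Sxy = sum((xi-xbar)(yi-ybar)) = -12
Sxx = sum((xi-xbar)^2) = 56
b = Sxy / Sxx = -3/14 ≈ -0.214286
a = 13 - (-0.214286) * 14 = 16

16.0000


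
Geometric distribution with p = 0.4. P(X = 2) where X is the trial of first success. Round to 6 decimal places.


P = (1-p)^(k-1) * p
(1-p)^(k-1) = 0.6^1 = 0.6
P = 0.6 * 0.4 = 0.24

0.240000


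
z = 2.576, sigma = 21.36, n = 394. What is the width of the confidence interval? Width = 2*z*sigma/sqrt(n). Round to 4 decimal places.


width = 2*z*sigma/sqrt(n)
2*z*sigma = 2 * 2.576 * 21.36 = 110.04672
sqrt(394) ≈ 19.849433
width = 110.04672 / 19.849433 ≈ 5.544074

5.5441


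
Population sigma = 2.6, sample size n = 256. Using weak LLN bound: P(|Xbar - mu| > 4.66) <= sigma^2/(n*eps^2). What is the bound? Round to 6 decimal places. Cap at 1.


bound = min(1, sigma^2/(n*eps^2))
sigma^2 = 2.6^2 = 6.76
n*eps^2 = 256 * 4.66^2 = 256 * 21.7156 = 5559.1936
sigma^2/(n*eps^2) = 6.76 / 5559.1936 ≈ 0.00121600

0.001216


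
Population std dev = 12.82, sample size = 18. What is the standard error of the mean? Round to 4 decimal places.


SE = sigma / sqrt(n)
sqrt(18) ≈ 4.242641
SE = 12.82 / 4.242641 ≈ 3.021703

3.0217


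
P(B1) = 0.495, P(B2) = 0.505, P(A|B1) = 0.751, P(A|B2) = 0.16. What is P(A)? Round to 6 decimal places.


P(A) = P(A|B1)*P(B1) + P(A|B2)*P(B2)
P(A|B1)*P(B1) = 0.751 * 0.495 = 0.371745
P(A|B2)*P(B2) = 0.16 * 0.505 = 0.0808
P(A) = 0.371745 + 0.0808 = 0.452545

0.452545


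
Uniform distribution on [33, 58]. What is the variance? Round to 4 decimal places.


Var = (b-a)^2 / 12
(b-a)^2 = (58 - 33)^2 = 625
Var = 625/12 ≈ 52.083333

52.0833


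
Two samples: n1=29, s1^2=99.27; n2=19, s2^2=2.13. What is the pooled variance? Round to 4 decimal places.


sp^2 = ((n1-1)*s1^2 + (n2-1)*s2^2)/(n1+n2-2)
(n1-1)*s1^2 = 28 * 99.27 = 2779.56
(n2-1)*s2^2 = 18 * 2.13 = 38.34
numerator = 2779.56 + 38.34 = 2817.9
n1+n2-2 = 46
sp^2 = 2817.9 / 46 = 28179/460 ≈ 61.258696

61.2587


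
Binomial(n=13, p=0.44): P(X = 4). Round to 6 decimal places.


P = C(n,k) * p^k * (1-p)^(n-k)
C(13,4) = 715
p^k = 0.44^4 = 0.03748096
(1-p)^(n-k) = 0.56^9 ≈ 0.005416169
P = 715 * 0.03748096 * 0.005416169 ≈ 0.145147

0.145147


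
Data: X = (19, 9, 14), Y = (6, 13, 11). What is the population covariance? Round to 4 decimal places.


Cov = (1/n)*sum((xi-xbar)(yi-ybar))
n = 3, xbar = 42/3 = 14, ybar = 30/3 = 10
sum((xi-xbar)(yi-ybar)) = -35
Cov = -35 / 3 = -35/3 ≈ -11.666667

-11.6667


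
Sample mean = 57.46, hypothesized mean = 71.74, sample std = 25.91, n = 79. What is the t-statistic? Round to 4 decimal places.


t = (xbar - mu0) / (s/sqrt(n))
xbar - mu0 = 57.46 - 71.74 = -14.28
sqrt(79) ≈ 8.88819442
s/sqrt(n) = 25.91 / 8.88819442 ≈ 2.91510275
t = -14.28 / 2.91510275 ≈ -4.898627

-4.8986


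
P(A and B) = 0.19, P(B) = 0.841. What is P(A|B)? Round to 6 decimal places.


P(A|B) = P(A and B) / P(B) = 0.19 / 0.841 = 190/841 ≈ 0.22592152

0.225922


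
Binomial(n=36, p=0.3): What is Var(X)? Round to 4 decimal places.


Var = n*p*(1-p) = 36 * 0.3 * 0.7 = 7.56

7.5600


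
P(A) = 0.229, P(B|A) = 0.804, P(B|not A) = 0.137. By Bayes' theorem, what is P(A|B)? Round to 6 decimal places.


P(A|B) = P(B|A)*P(A) / P(B), P(B) = P(B|A)*P(A) + P(B|not A)*P(not A)
P(B|A)*P(A) = 0.804 * 0.229 = 0.184116
P(B|not A)*P(not A) = 0.137 * 0.771 = 0.105627
P(B) = 0.184116 + 0.105627 = 0.289743
P(A|B) = 0.184116 / 0.289743 ≈ 0.63544590

0.635446


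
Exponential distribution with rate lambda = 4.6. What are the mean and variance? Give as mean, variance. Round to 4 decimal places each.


mean = 1/lam, var = 1/lam^2
mean = 1 / 4.6 = 5/23 ≈ 0.217391
lam^2 = 4.6^2 = 21.16
var = 1 / 21.16 = 25/529 ≈ 0.047259

0.2174, 0.0473


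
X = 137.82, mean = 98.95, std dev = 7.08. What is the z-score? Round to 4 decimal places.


z = (X - mu) / sigma
X - mu = 137.82 - 98.95 = 38.87
z = 38.87 / 7.08 = 3887/708 ≈ 5.490113

5.4901


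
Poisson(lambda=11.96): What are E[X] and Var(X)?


E[X] = Var(X) = lambda = 11.96

11.96, 11.96


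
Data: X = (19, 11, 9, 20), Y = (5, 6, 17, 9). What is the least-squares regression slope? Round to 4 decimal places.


b = sum((xi-xbar)(yi-ybar)) / sum((xi-xbar)^2)
n = 4, xbar = 59/4 = 14.75, ybar = 37/4 = 9.25
Sxy = sum((xi-xbar)(yi-ybar)) = -51.75
Sxx = sum((xi-xbar)^2) = 92.75
b = Sxy / Sxx = -207/371 ≈ -0.557951

-0.5580


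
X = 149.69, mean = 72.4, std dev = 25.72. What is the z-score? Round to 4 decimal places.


z = (X - mu) / sigma
X - mu = 149.69 - 72.4 = 77.29
z = 77.29 / 25.72 = 7729/2572 ≈ 3.005054

3.0051


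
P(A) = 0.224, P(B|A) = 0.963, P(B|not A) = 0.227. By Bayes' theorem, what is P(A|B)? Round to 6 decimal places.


P(A|B) = P(B|A)*P(A) / P(B), P(B) = P(B|A)*P(A) + P(B|not A)*P(not A)
P(B|A)*P(A) = 0.963 * 0.224 = 0.215712
P(B|not A)*P(not A) = 0.227 * 0.776 = 0.176152
P(B) = 0.215712 + 0.176152 = 0.391864
P(A|B) = 0.215712 / 0.391864 ≈ 0.55047670

0.550477


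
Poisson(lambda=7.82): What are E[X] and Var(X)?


E[X] = Var(X) = lambda = 7.82

7.82, 7.82


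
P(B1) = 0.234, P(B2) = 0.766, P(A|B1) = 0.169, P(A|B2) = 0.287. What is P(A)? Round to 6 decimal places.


P(A) = P(A|B1)*P(B1) + P(A|B2)*P(B2)
P(A|B1)*P(B1) = 0.169 * 0.234 = 0.039546
P(A|B2)*P(B2) = 0.287 * 0.766 = 0.219842
P(A) = 0.039546 + 0.219842 = 0.259388

0.259388


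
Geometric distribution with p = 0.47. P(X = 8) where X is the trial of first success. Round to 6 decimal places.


P = (1-p)^(k-1) * p
(1-p)^(k-1) = 0.53^7 ≈ 0.01174711
P = 0.01174711 * 0.47 ≈ 0.005521142

0.005521


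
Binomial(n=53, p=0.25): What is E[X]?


E[X] = n*p = 53 * 0.25 = 13.25

13.25


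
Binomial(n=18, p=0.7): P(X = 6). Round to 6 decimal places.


P = C(n,k) * p^k * (1-p)^(n-k)
C(18,6) = 18564
p^k = 0.7^6 = 0.117649
(1-p)^(n-k) = 0.3^12 = 0.000000531441
P = 18564 * 0.117649 * 0.000000531441 ≈ 0.001161

0.001161


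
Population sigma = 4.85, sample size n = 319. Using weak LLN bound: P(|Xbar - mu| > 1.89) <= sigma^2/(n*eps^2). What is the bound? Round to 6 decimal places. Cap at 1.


bound = min(1, sigma^2/(n*eps^2))
sigma^2 = 4.85^2 = 23.5225
n*eps^2 = 319 * 1.89^2 = 319 * 3.5721 = 1139.4999
sigma^2/(n*eps^2) = 23.5225 / 1139.4999 ≈ 0.02064283

0.020643


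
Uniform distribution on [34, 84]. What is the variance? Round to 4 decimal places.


Var = (b-a)^2 / 12
(b-a)^2 = (84 - 34)^2 = 2500
Var = 2500/12 ≈ 208.333333

208.3333


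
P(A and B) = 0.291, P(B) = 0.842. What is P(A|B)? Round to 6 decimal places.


P(A|B) = P(A and B) / P(B) = 0.291 / 0.842 = 291/842 ≈ 0.34560570

0.345606


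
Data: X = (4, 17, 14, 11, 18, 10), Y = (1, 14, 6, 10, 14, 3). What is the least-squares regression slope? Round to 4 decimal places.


b = sum((xi-xbar)(yi-ybar)) / sum((xi-xbar)^2)
n = 6, xbar = 74/6 = 37/3 ≈ 12.333333, ybar = 48/6 = 8
Sxy = sum((xi-xbar)(yi-ybar)) = 126
Sxx = sum((xi-xbar)^2) = 400/3 ≈ 133.333333
b = Sxy / Sxx = 0.945

0.9450


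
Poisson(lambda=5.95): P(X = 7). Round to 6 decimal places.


P = e^(-lam) * lam^k / k!
e^(-5.95) ≈ 0.002605841
lam^k = 5.95^7 ≈ 264009.017014
k! = 7! = 5040
P = 0.002605841 * 264009.017014 / 5040 ≈ 0.136501

0.136501


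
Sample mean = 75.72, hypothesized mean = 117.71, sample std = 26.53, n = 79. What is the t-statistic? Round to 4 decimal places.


t = (xbar - mu0) / (s/sqrt(n))
xbar - mu0 = 75.72 - 117.71 = -41.99
sqrt(79) ≈ 8.88819442
s/sqrt(n) = 26.53 / 8.88819442 ≈ 2.98485820
t = -41.99 / 2.98485820 ≈ -14.067670

-14.0677


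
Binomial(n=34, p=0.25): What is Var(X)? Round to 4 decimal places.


Var = n*p*(1-p) = 34 * 0.25 * 0.75 = 6.375

6.3750


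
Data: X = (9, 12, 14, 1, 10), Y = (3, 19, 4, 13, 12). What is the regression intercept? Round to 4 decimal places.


a = ybar - b*xbar, where b = sum((xi-xbar)(yi-ybar)) / sum((xi-xbar)^2)
n = 5, xbar = 46/5 = 9.2, ybar = 51/5 = 10.2
Sxy = sum((xi-xbar)(yi-ybar)) = -25.2
Sxx = sum((xi-xbar)^2) = 98.8
b = Sxy / Sxx = -63/247 ≈ -0.255061
a = 10.2 - (-0.255061) * 9.2 = 3099/247 ≈ 12.546559

12.5466


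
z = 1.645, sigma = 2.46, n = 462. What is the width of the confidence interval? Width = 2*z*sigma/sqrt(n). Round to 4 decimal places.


width = 2*z*sigma/sqrt(n)
2*z*sigma = 2 * 1.645 * 2.46 = 8.0934
sqrt(462) ≈ 21.494185
width = 8.0934 / 21.494185 ≈ 0.376539

0.3765


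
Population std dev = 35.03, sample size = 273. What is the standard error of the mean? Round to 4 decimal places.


SE = sigma / sqrt(n)
sqrt(273) ≈ 16.522712
SE = 35.03 / 16.522712 ≈ 2.120112

2.1201


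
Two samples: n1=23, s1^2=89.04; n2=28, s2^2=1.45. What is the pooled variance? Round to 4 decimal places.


sp^2 = ((n1-1)*s1^2 + (n2-1)*s2^2)/(n1+n2-2)
(n1-1)*s1^2 = 22 * 89.04 = 1958.88
(n2-1)*s2^2 = 27 * 1.45 = 39.15
numerator = 1958.88 + 39.15 = 1998.03
n1+n2-2 = 49
sp^2 = 1998.03 / 49 = 199803/4900 ≈ 40.776122

40.7761


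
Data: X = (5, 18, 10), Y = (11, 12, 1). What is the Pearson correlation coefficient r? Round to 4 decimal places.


r = sum((xi-xbar)(yi-ybar)) / sqrt(sum((xi-xbar)^2) * sum((yi-ybar)^2))
n = 3, xbar = 33/3 = 11, ybar = 24/3 = 8
Sxy = sum((xi-xbar)(yi-ybar)) = 17
Sxx = sum((xi-xbar)^2) = 86
Syy = sum((yi-ybar)^2) = 74
sqrt(Sxx*Syy) ≈ 79.774683
r = Sxy / sqrt(Sxx*Syy) = 17 / 79.774683 ≈ 0.213100

0.2131


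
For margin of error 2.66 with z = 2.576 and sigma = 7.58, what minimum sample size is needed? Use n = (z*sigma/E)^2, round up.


z*sigma/E = 2.576 * 7.58 / 2.66 = 17434/2375 ≈ 7.340632
(z*sigma/E)^2 ≈ 53.884872
round up: n = 54

54


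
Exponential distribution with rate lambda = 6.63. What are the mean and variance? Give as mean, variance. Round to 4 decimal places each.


mean = 1/lam, var = 1/lam^2
mean = 1 / 6.63 = 100/663 ≈ 0.150830
lam^2 = 6.63^2 = 43.9569
var = 1 / 43.9569 ≈ 0.022750

0.1508, 0.0227


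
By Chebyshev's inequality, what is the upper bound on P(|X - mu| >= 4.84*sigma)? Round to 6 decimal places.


P <= 1/k^2
k^2 = 4.84^2 = 23.4256
1/k^2 = 1 / 23.4256 ≈ 0.04268834

0.042688


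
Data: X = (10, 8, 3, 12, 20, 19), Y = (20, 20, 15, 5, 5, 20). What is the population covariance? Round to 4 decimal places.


Cov = (1/n)*sum((xi-xbar)(yi-ybar))
n = 6, xbar = 72/6 = 12, ybar = 85/6 ≈ 14.166667
sum((xi-xbar)(yi-ybar)) = -75
Cov = -75 / 6 = -12.5

-12.5000


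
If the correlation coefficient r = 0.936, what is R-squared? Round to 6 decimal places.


R^2 = r^2 = (0.936)^2 = 0.876096

0.876096


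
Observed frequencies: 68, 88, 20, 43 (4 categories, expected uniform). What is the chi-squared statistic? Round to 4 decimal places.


chi2 = sum((O-E)^2/E), E = total/4
total = 219, E = 219/4 = 54.75
(68 - 54.75)^2 / 54.75 = 175.5625 / 54.75 = 2809/876 ≈ 3.206621
(88 - 54.75)^2 / 54.75 = 1105.5625 / 54.75 = 17689/876 ≈ 20.192922
(20 - 54.75)^2 / 54.75 = 1207.5625 / 54.75 = 19321/876 ≈ 22.055936
(43 - 54.75)^2 / 54.75 = 138.0625 / 54.75 = 2209/876 ≈ 2.521689
chi2 = 10507/219 ≈ 47.977169

47.9772


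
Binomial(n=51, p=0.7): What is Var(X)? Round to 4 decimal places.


Var = n*p*(1-p) = 51 * 0.7 * 0.3 = 10.71

10.7100


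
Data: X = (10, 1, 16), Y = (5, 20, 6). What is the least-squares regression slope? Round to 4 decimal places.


b = sum((xi-xbar)(yi-ybar)) / sum((xi-xbar)^2)
n = 3, xbar = 27/3 = 9, ybar = 31/3 ≈ 10.333333
Sxy = sum((xi-xbar)(yi-ybar)) = -113
Sxx = sum((xi-xbar)^2) = 114
b = Sxy / Sxx = -113/114 ≈ -0.991228

-0.9912


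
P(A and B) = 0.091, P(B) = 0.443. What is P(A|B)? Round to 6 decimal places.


P(A|B) = P(A and B) / P(B) = 0.091 / 0.443 = 91/443 ≈ 0.20541761

0.205418


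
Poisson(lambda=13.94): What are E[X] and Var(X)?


E[X] = Var(X) = lambda = 13.94

13.94, 13.94


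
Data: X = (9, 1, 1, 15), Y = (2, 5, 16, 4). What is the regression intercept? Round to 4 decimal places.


a = ybar - b*xbar, where b = sum((xi-xbar)(yi-ybar)) / sum((xi-xbar)^2)
n = 4, xbar = 26/4 = 6.5, ybar = 27/4 = 6.75
Sxy = sum((xi-xbar)(yi-ybar)) = -76.5
Sxx = sum((xi-xbar)^2) = 139
b = Sxy / Sxx = -153/278 ≈ -0.550360
a = 6.75 - (-0.550360) * 6.5 = 2871/278 ≈ 10.327338

10.3273


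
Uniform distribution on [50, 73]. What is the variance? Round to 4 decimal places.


Var = (b-a)^2 / 12
(b-a)^2 = (73 - 50)^2 = 529
Var = 529/12 ≈ 44.083333

44.0833


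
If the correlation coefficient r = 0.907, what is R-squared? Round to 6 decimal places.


R^2 = r^2 = (0.907)^2 = 0.822649

0.822649


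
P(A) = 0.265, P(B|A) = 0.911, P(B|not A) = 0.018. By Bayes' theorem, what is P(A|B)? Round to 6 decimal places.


P(A|B) = P(B|A)*P(A) / P(B), P(B) = P(B|A)*P(A) + P(B|not A)*P(not A)
P(B|A)*P(A) = 0.911 * 0.265 = 0.241415
P(B|not A)*P(not A) = 0.018 * 0.735 = 0.01323
P(B) = 0.241415 + 0.01323 = 0.254645
P(A|B) = 0.241415 / 0.254645 ≈ 0.94804532

0.948045


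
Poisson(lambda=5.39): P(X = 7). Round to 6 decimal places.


P = e^(-lam) * lam^k / k!
e^(-5.39) ≈ 0.004561973
lam^k = 5.39^7 ≈ 132166.489968
k! = 7! = 5040
P = 0.004561973 * 132166.489968 / 5040 ≈ 0.119631

0.119631


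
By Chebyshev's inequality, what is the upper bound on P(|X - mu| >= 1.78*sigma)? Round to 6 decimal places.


P <= 1/k^2
k^2 = 1.78^2 = 3.1684
1/k^2 = 1 / 3.1684 = 2500/7921 ≈ 0.31561672

0.315617


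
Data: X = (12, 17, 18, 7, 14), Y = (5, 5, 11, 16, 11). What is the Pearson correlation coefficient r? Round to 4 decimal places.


r = sum((xi-xbar)(yi-ybar)) / sqrt(sum((xi-xbar)^2) * sum((yi-ybar)^2))
n = 5, xbar = 68/5 = 13.6, ybar = 48/5 = 9.6
Sxy = sum((xi-xbar)(yi-ybar)) = -43.8
Sxx = sum((xi-xbar)^2) = 77.2
Syy = sum((yi-ybar)^2) = 87.2
sqrt(Sxx*Syy) ≈ 82.047791
r = Sxy / sqrt(Sxx*Syy) = -43.8 / 82.047791 ≈ -0.533835

-0.5338


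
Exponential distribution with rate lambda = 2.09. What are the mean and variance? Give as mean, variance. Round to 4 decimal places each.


mean = 1/lam, var = 1/lam^2
mean = 1 / 2.09 = 100/209 ≈ 0.478469
lam^2 = 2.09^2 = 4.3681
var = 1 / 4.3681 ≈ 0.228932

0.4785, 0.2289


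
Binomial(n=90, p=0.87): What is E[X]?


E[X] = n*p = 90 * 0.87 = 78.3

78.3


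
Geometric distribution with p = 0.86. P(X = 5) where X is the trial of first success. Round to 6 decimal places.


P = (1-p)^(k-1) * p
(1-p)^(k-1) = 0.14^4 = 0.00038416
P = 0.00038416 * 0.86 = 0.0003303776

0.000330


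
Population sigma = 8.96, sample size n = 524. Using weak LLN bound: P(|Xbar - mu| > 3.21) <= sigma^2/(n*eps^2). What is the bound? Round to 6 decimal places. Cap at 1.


bound = min(1, sigma^2/(n*eps^2))
sigma^2 = 8.96^2 = 80.2816
n*eps^2 = 524 * 3.21^2 = 524 * 10.3041 = 5399.3484
sigma^2/(n*eps^2) = 80.2816 / 5399.3484 ≈ 0.01486876

0.014869


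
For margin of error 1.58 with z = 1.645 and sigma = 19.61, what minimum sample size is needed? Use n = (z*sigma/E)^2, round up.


z*sigma/E = 1.645 * 19.61 / 1.58 ≈ 20.416741
(z*sigma/E)^2 ≈ 416.843293
round up: n = 417

417


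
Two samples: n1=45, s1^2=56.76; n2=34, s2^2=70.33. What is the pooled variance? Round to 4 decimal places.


sp^2 = ((n1-1)*s1^2 + (n2-1)*s2^2)/(n1+n2-2)
(n1-1)*s1^2 = 44 * 56.76 = 2497.44
(n2-1)*s2^2 = 33 * 70.33 = 2320.89
numerator = 2497.44 + 2320.89 = 4818.33
n1+n2-2 = 77
sp^2 = 4818.33 / 77 = 43803/700 ≈ 62.575714

62.5757


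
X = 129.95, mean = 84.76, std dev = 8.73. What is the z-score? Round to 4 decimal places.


z = (X - mu) / sigma
X - mu = 129.95 - 84.76 = 45.19
z = 45.19 / 8.73 = 4519/873 ≈ 5.176403

5.1764


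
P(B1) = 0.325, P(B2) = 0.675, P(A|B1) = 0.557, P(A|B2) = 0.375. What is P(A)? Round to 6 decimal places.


P(A) = P(A|B1)*P(B1) + P(A|B2)*P(B2)
P(A|B1)*P(B1) = 0.557 * 0.325 = 0.181025
P(A|B2)*P(B2) = 0.375 * 0.675 = 0.253125
P(A) = 0.181025 + 0.253125 = 0.43415

0.434150


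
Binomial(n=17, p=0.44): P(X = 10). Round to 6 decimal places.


P = C(n,k) * p^k * (1-p)^(n-k)
C(17,10) = 19448
p^k = 0.44^10 ≈ 0.0002719736
(1-p)^(n-k) = 0.56^7 ≈ 0.01727095
P = 19448 * 0.0002719736 * 0.01727095 ≈ 0.091352

0.091352


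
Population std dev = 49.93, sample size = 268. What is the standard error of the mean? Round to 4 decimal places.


SE = sigma / sqrt(n)
sqrt(268) ≈ 16.370706
SE = 49.93 / 16.370706 ≈ 3.049960

3.0500


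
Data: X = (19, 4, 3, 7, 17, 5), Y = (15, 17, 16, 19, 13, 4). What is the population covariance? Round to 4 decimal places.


Cov = (1/n)*sum((xi-xbar)(yi-ybar))
n = 6, xbar = 55/6 ≈ 9.166667, ybar = 84/6 = 14
sum((xi-xbar)(yi-ybar)) = 5
Cov = 5 / 6 = 5/6 ≈ 0.833333

0.8333


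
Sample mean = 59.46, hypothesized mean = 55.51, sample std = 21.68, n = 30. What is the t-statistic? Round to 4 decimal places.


t = (xbar - mu0) / (s/sqrt(n))
xbar - mu0 = 59.46 - 55.51 = 3.95
sqrt(30) ≈ 5.47722558
s/sqrt(n) = 21.68 / 5.47722558 ≈ 3.95820835
t = 3.95 / 3.95820835 ≈ 0.997926

0.9979


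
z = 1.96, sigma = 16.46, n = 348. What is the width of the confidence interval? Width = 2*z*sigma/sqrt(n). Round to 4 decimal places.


width = 2*z*sigma/sqrt(n)
2*z*sigma = 2 * 1.96 * 16.46 = 64.5232
sqrt(348) ≈ 18.654758
width = 64.5232 / 18.654758 ≈ 3.458807

3.4588


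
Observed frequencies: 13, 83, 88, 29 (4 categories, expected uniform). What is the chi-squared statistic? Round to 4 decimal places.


chi2 = sum((O-E)^2/E), E = total/4
total = 213, E = 213/4 = 53.25
(13 - 53.25)^2 / 53.25 = 1620.0625 / 53.25 = 25921/852 ≈ 30.423709
(83 - 53.25)^2 / 53.25 = 885.0625 / 53.25 = 14161/852 ≈ 16.620892
(88 - 53.25)^2 / 53.25 = 1207.5625 / 53.25 = 19321/852 ≈ 22.677230
(29 - 53.25)^2 / 53.25 = 588.0625 / 53.25 = 9409/852 ≈ 11.043427
chi2 = 17203/213 ≈ 80.765258

80.7653


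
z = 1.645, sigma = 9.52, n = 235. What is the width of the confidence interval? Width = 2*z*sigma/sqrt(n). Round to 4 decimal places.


width = 2*z*sigma/sqrt(n)
2*z*sigma = 2 * 1.645 * 9.52 = 31.3208
sqrt(235) ≈ 15.329710
width = 31.3208 / 15.329710 ≈ 2.043144

2.0431


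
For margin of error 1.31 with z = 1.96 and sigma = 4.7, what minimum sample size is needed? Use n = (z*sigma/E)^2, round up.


z*sigma/E = 1.96 * 4.7 / 1.31 = 4606/655 ≈ 7.032061
(z*sigma/E)^2 ≈ 49.449883
round up: n = 50

50


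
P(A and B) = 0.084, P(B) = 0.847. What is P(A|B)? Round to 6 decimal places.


P(A|B) = P(A and B) / P(B) = 0.084 / 0.847 = 12/121 ≈ 0.09917355

0.099174


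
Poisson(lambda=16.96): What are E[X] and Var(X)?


E[X] = Var(X) = lambda = 16.96

16.96, 16.96


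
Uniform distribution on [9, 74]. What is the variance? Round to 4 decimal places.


Var = (b-a)^2 / 12
(b-a)^2 = (74 - 9)^2 = 4225
Var = 4225/12 ≈ 352.083333

352.0833


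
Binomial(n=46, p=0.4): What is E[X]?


E[X] = n*p = 46 * 0.4 = 18.4

18.4


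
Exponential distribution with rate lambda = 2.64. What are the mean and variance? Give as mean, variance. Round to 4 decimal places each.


mean = 1/lam, var = 1/lam^2
mean = 1 / 2.64 = 25/66 ≈ 0.378788
lam^2 = 2.64^2 = 6.9696
var = 1 / 6.9696 = 625/4356 ≈ 0.143480

0.3788, 0.1435


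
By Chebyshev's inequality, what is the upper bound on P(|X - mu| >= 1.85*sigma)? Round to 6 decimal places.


P <= 1/k^2
k^2 = 1.85^2 = 3.4225
1/k^2 = 1 / 3.4225 = 400/1369 ≈ 0.29218408

0.292184


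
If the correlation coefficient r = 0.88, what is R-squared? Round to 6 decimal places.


R^2 = r^2 = (0.88)^2 = 0.7744

0.774400


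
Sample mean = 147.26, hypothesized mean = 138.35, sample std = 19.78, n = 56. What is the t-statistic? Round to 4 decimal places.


t = (xbar - mu0) / (s/sqrt(n))
xbar - mu0 = 147.26 - 138.35 = 8.91
sqrt(56) ≈ 7.48331477
s/sqrt(n) = 19.78 / 7.48331477 ≈ 2.64321368
t = 8.91 / 2.64321368 ≈ 3.370897

3.3709


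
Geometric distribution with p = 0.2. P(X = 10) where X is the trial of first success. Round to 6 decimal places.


P = (1-p)^(k-1) * p
(1-p)^(k-1) = 0.8^9 ≈ 0.1342177
P = 0.1342177 * 0.2 ≈ 0.02684355

0.026844


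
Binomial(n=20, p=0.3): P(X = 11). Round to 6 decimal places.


P = C(n,k) * p^k * (1-p)^(n-k)
C(20,11) = 167960
p^k = 0.3^11 = 0.00000177147
(1-p)^(n-k) = 0.7^9 ≈ 0.04035361
P = 167960 * 0.00000177147 * 0.04035361 ≈ 0.012007

0.012007


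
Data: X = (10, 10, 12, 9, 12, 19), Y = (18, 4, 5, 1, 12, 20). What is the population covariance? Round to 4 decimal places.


Cov = (1/n)*sum((xi-xbar)(yi-ybar))
n = 6, xbar = 72/6 = 12, ybar = 60/6 = 10
sum((xi-xbar)(yi-ybar)) = 93
Cov = 93 / 6 = 15.5

15.5000


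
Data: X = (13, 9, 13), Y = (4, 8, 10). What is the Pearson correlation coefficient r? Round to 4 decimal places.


r = sum((xi-xbar)(yi-ybar)) / sqrt(sum((xi-xbar)^2) * sum((yi-ybar)^2))
n = 3, xbar = 35/3 ≈ 11.666667, ybar = 22/3 ≈ 7.333333
Sxy = sum((xi-xbar)(yi-ybar)) = -8/3 ≈ -2.666667
Sxx = sum((xi-xbar)^2) = 32/3 ≈ 10.666667
Syy = sum((yi-ybar)^2) = 56/3 ≈ 18.666667
sqrt(Sxx*Syy) ≈ 14.110674
r = Sxy / sqrt(Sxx*Syy) = -2.666667 / 14.110674 ≈ -0.188982

-0.1890


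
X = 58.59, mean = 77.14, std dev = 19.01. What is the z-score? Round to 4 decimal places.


z = (X - mu) / sigma
X - mu = 58.59 - 77.14 = -18.55
z = -18.55 / 19.01 = -1855/1901 ≈ -0.975802

-0.9758


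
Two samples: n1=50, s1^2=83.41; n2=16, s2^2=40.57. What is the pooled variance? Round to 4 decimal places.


sp^2 = ((n1-1)*s1^2 + (n2-1)*s2^2)/(n1+n2-2)
(n1-1)*s1^2 = 49 * 83.41 = 4087.09
(n2-1)*s2^2 = 15 * 40.57 = 608.55
numerator = 4087.09 + 608.55 = 4695.64
n1+n2-2 = 64
sp^2 = 4695.64 / 64 = 73.369375

73.3694


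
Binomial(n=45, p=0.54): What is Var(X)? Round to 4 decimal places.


Var = n*p*(1-p) = 45 * 0.54 * 0.46 = 11.178

11.1780


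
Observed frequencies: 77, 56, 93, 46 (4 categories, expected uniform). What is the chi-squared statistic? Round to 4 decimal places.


chi2 = sum((O-E)^2/E), E = total/4
total = 272, E = 272/4 = 68
(77 - 68)^2 / 68 = 81 / 68 = 81/68 ≈ 1.191176
(56 - 68)^2 / 68 = 144 / 68 = 36/17 ≈ 2.117647
(93 - 68)^2 / 68 = 625 / 68 = 625/68 ≈ 9.191176
(46 - 68)^2 / 68 = 484 / 68 = 121/17 ≈ 7.117647
chi2 = 667/34 ≈ 19.617647

19.6176


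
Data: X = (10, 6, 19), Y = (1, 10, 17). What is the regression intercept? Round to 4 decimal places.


a = ybar - b*xbar, where b = sum((xi-xbar)(yi-ybar)) / sum((xi-xbar)^2)
n = 3, xbar = 35/3 ≈ 11.666667, ybar = 28/3 ≈ 9.333333
Sxy = sum((xi-xbar)(yi-ybar)) = 199/3 ≈ 66.333333
Sxx = sum((xi-xbar)^2) = 266/3 ≈ 88.666667
b = Sxy / Sxx = 199/266 ≈ 0.748120
a = 9.333333 - 0.748120 * 11.666667 = 23/38 ≈ 0.605263

0.6053


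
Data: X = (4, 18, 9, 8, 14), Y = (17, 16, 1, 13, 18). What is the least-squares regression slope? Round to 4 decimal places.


b = sum((xi-xbar)(yi-ybar)) / sum((xi-xbar)^2)
n = 5, xbar = 53/5 = 10.6, ybar = 65/5 = 13
Sxy = sum((xi-xbar)(yi-ybar)) = 32
Sxx = sum((xi-xbar)^2) = 119.2
b = Sxy / Sxx = 40/149 ≈ 0.268456

0.2685


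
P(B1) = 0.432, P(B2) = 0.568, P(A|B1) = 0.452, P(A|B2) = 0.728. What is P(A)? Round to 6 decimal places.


P(A) = P(A|B1)*P(B1) + P(A|B2)*P(B2)
P(A|B1)*P(B1) = 0.452 * 0.432 = 0.195264
P(A|B2)*P(B2) = 0.728 * 0.568 = 0.413504
P(A) = 0.195264 + 0.413504 = 0.608768

0.608768


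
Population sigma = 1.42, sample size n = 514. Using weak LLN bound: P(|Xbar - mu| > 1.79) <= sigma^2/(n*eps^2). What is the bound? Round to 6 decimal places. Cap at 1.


bound = min(1, sigma^2/(n*eps^2))
sigma^2 = 1.42^2 = 2.0164
n*eps^2 = 514 * 1.79^2 = 514 * 3.2041 = 1646.9074
sigma^2/(n*eps^2) = 2.0164 / 1646.9074 ≈ 0.00122436

0.001224


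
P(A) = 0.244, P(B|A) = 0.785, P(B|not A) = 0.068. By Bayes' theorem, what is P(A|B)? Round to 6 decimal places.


P(A|B) = P(B|A)*P(A) / P(B), P(B) = P(B|A)*P(A) + P(B|not A)*P(not A)
P(B|A)*P(A) = 0.785 * 0.244 = 0.19154
P(B|not A)*P(not A) = 0.068 * 0.756 = 0.051408
P(B) = 0.19154 + 0.051408 = 0.242948
P(A|B) = 0.19154 / 0.242948 ≈ 0.78839916

0.788399


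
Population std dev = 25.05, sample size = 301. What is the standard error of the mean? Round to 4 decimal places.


SE = sigma / sqrt(n)
sqrt(301) ≈ 17.349352
SE = 25.05 / 17.349352 ≈ 1.443858

1.4439


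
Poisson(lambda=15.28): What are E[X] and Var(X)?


E[X] = Var(X) = lambda = 15.28

15.28, 15.28


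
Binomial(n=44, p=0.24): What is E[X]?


E[X] = n*p = 44 * 0.24 = 10.56

10.56


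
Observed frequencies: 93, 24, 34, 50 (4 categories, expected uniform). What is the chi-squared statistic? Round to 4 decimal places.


chi2 = sum((O-E)^2/E), E = total/4
total = 201, E = 201/4 = 50.25
(93 - 50.25)^2 / 50.25 = 1827.5625 / 50.25 = 9747/268 ≈ 36.369403
(24 - 50.25)^2 / 50.25 = 689.0625 / 50.25 = 3675/268 ≈ 13.712687
(34 - 50.25)^2 / 50.25 = 264.0625 / 50.25 = 4225/804 ≈ 5.254975
(50 - 50.25)^2 / 50.25 = 0.0625 / 50.25 = 1/804 ≈ 0.001244
chi2 = 11123/201 ≈ 55.338308

55.3383


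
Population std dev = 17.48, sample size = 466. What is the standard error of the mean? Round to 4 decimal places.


SE = sigma / sqrt(n)
sqrt(466) ≈ 21.587033
SE = 17.48 / 21.587033 ≈ 0.809745

0.8097


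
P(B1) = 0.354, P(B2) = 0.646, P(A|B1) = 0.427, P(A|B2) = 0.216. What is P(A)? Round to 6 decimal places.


P(A) = P(A|B1)*P(B1) + P(A|B2)*P(B2)
P(A|B1)*P(B1) = 0.427 * 0.354 = 0.151158
P(A|B2)*P(B2) = 0.216 * 0.646 = 0.139536
P(A) = 0.151158 + 0.139536 = 0.290694

0.290694


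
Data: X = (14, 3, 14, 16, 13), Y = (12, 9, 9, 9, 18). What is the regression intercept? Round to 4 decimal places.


a = ybar - b*xbar, where b = sum((xi-xbar)(yi-ybar)) / sum((xi-xbar)^2)
n = 5, xbar = 60/5 = 12, ybar = 57/5 = 11.4
Sxy = sum((xi-xbar)(yi-ybar)) = 15
Sxx = sum((xi-xbar)^2) = 106
b = Sxy / Sxx = 15/106 ≈ 0.141509
a = 11.4 - 0.141509 * 12 = 2571/265 ≈ 9.701887

9.7019


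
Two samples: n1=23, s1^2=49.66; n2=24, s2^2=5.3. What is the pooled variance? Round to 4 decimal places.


sp^2 = ((n1-1)*s1^2 + (n2-1)*s2^2)/(n1+n2-2)
(n1-1)*s1^2 = 22 * 49.66 = 1092.52
(n2-1)*s2^2 = 23 * 5.3 = 121.9
numerator = 1092.52 + 121.9 = 1214.42
n1+n2-2 = 45
sp^2 = 1214.42 / 45 = 60721/2250 ≈ 26.987111

26.9871


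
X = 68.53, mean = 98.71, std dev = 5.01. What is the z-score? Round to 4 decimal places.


z = (X - mu) / sigma
X - mu = 68.53 - 98.71 = -30.18
z = -30.18 / 5.01 = -1006/167 ≈ -6.023952

-6.0240


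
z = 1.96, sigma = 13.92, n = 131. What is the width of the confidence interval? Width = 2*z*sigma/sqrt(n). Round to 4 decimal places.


width = 2*z*sigma/sqrt(n)
2*z*sigma = 2 * 1.96 * 13.92 = 54.5664
sqrt(131) ≈ 11.445523
width = 54.5664 / 11.445523 ≈ 4.767489

4.7675


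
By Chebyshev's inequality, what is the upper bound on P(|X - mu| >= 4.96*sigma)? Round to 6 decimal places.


P <= 1/k^2
k^2 = 4.96^2 = 24.6016
1/k^2 = 1 / 24.6016 ≈ 0.04064776

0.040648


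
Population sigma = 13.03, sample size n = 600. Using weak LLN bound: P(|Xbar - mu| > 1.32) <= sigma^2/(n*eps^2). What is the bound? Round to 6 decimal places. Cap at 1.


bound = min(1, sigma^2/(n*eps^2))
sigma^2 = 13.03^2 = 169.7809
n*eps^2 = 600 * 1.32^2 = 600 * 1.7424 = 1045.44
sigma^2/(n*eps^2) = 169.7809 / 1045.44 ≈ 0.16240138

0.162401


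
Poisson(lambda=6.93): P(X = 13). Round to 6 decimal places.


P = e^(-lam) * lam^k / k!
e^(-6.93) ≈ 0.0009780009
lam^k = 6.93^13 ≈ 85022143529.708296
k! = 13! = 6227020800
P = 0.0009780009 * 85022143529.708296 / 6227020800 ≈ 0.013353

0.013353


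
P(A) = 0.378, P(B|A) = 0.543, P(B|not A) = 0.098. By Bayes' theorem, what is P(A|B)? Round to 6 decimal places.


P(A|B) = P(B|A)*P(A) / P(B), P(B) = P(B|A)*P(A) + P(B|not A)*P(not A)
P(B|A)*P(A) = 0.543 * 0.378 = 0.205254
P(B|not A)*P(not A) = 0.098 * 0.622 = 0.060956
P(B) = 0.205254 + 0.060956 = 0.26621
P(A|B) = 0.205254 / 0.26621 ≈ 0.77102288

0.771023


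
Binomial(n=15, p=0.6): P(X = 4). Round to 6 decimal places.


P = C(n,k) * p^k * (1-p)^(n-k)
C(15,4) = 1365
p^k = 0.6^4 = 0.1296
(1-p)^(n-k) = 0.4^11 = 0.00004194304
P = 1365 * 0.1296 * 0.00004194304 ≈ 0.007420

0.007420


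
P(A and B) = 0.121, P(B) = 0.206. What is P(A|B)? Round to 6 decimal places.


P(A|B) = P(A and B) / P(B) = 0.121 / 0.206 = 121/206 ≈ 0.58737864

0.587379


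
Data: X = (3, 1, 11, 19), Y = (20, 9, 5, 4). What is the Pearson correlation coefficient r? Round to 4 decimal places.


r = sum((xi-xbar)(yi-ybar)) / sqrt(sum((xi-xbar)^2) * sum((yi-ybar)^2))
n = 4, xbar = 34/4 = 8.5, ybar = 38/4 = 9.5
Sxy = sum((xi-xbar)(yi-ybar)) = -123
Sxx = sum((xi-xbar)^2) = 203
Syy = sum((yi-ybar)^2) = 161
sqrt(Sxx*Syy) ≈ 180.784402
r = Sxy / sqrt(Sxx*Syy) = -123 / 180.784402 ≈ -0.680368

-0.6804


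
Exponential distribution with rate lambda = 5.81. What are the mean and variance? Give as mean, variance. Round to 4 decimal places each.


mean = 1/lam, var = 1/lam^2
mean = 1 / 5.81 = 100/581 ≈ 0.172117
lam^2 = 5.81^2 = 33.7561
var = 1 / 33.7561 ≈ 0.029624

0.1721, 0.0296


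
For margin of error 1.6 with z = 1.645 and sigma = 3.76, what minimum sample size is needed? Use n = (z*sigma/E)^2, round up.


z*sigma/E = 1.645 * 3.76 / 1.6 = 3.86575
(z*sigma/E)^2 ≈ 14.944023
round up: n = 15

15


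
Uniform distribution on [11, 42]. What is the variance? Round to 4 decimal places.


Var = (b-a)^2 / 12
(b-a)^2 = (42 - 11)^2 = 961
Var = 961/12 ≈ 80.083333

80.0833


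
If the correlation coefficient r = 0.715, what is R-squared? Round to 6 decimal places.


R^2 = r^2 = (0.715)^2 = 0.511225

0.511225


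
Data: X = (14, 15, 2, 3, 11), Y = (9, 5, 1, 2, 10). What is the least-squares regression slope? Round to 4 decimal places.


b = sum((xi-xbar)(yi-ybar)) / sum((xi-xbar)^2)
n = 5, xbar = 45/5 = 9, ybar = 27/5 = 5.4
Sxy = sum((xi-xbar)(yi-ybar)) = 76
Sxx = sum((xi-xbar)^2) = 150
b = Sxy / Sxx = 38/75 ≈ 0.506667

0.5067


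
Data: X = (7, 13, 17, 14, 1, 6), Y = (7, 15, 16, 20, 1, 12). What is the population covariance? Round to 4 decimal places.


Cov = (1/n)*sum((xi-xbar)(yi-ybar))
n = 6, xbar = 58/6 = 29/3 ≈ 9.666667, ybar = 71/6 ≈ 11.833333
sum((xi-xbar)(yi-ybar)) = 548/3 ≈ 182.666667
Cov = 182.666667 / 6 = 274/9 ≈ 30.444444

30.4444


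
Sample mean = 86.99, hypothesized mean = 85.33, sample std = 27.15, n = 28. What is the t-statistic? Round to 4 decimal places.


t = (xbar - mu0) / (s/sqrt(n))
xbar - mu0 = 86.99 - 85.33 = 1.66
sqrt(28) ≈ 5.29150262
s/sqrt(n) = 27.15 / 5.29150262 ≈ 5.13086772
t = 1.66 / 5.13086772 ≈ 0.323532

0.3235


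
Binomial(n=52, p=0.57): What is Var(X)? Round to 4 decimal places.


Var = n*p*(1-p) = 52 * 0.57 * 0.43 = 12.7452

12.7452


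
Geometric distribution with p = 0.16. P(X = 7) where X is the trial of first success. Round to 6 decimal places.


P = (1-p)^(k-1) * p
(1-p)^(k-1) = 0.84^6 ≈ 0.3512980
P = 0.3512980 * 0.16 ≈ 0.05620769

0.056208


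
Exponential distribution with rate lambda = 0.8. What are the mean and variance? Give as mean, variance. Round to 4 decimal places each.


mean = 1/lam, var = 1/lam^2
mean = 1 / 0.8 = 1.25
lam^2 = 0.8^2 = 0.64
var = 1 / 0.64 = 1.5625

1.2500, 1.5625


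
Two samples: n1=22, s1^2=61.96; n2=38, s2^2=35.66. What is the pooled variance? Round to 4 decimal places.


sp^2 = ((n1-1)*s1^2 + (n2-1)*s2^2)/(n1+n2-2)
(n1-1)*s1^2 = 21 * 61.96 = 1301.16
(n2-1)*s2^2 = 37 * 35.66 = 1319.42
numerator = 1301.16 + 1319.42 = 2620.58
n1+n2-2 = 58
sp^2 = 2620.58 / 58 = 131029/2900 ≈ 45.182414

45.1824


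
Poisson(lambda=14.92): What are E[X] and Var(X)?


E[X] = Var(X) = lambda = 14.92

14.92, 14.92


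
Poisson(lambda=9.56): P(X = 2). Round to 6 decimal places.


P = e^(-lam) * lam^k / k!
e^(-9.56) ≈ 0.00007049280
lam^k = 9.56^2 = 91.3936
k! = 2! = 2
P = 0.00007049280 * 91.3936 / 2 ≈ 0.003221

0.003221


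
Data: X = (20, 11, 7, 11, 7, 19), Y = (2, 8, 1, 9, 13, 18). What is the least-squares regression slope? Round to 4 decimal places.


b = sum((xi-xbar)(yi-ybar)) / sum((xi-xbar)^2)
n = 6, xbar = 75/6 = 12.5, ybar = 51/6 = 8.5
Sxy = sum((xi-xbar)(yi-ybar)) = 29.5
Sxx = sum((xi-xbar)^2) = 163.5
b = Sxy / Sxx = 59/327 ≈ 0.180428

0.1804


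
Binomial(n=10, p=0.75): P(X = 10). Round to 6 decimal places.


P = C(n,k) * p^k * (1-p)^(n-k)
C(10,10) = 1
p^k = 0.75^10 ≈ 0.05631351
(1-p)^(n-k) = 0.25^0 = 1
P = 1 * 0.05631351 * 1 ≈ 0.056314

0.056314


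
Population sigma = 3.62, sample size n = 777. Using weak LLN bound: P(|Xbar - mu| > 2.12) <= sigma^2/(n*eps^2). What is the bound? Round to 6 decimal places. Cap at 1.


bound = min(1, sigma^2/(n*eps^2))
sigma^2 = 3.62^2 = 13.1044
n*eps^2 = 777 * 2.12^2 = 777 * 4.4944 = 3492.1488
sigma^2/(n*eps^2) = 13.1044 / 3492.1488 ≈ 0.00375253

0.003753
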